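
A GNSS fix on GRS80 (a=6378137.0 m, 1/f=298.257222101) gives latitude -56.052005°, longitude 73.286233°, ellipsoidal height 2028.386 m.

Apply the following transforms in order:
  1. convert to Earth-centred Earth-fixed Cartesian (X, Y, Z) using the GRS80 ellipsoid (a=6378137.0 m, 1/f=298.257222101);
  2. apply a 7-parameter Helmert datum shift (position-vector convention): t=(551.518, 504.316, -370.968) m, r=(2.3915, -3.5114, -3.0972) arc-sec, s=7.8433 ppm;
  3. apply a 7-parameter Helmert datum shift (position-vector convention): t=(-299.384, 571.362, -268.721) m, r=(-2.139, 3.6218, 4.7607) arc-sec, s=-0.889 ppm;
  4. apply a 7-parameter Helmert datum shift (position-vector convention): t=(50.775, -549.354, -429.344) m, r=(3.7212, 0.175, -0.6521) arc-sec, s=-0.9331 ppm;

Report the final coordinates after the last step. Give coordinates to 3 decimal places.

start: φ=-56.052005°, λ=73.286233°, h=2028.386 m
→ ECEF (a=6378137.000, f=1/298.257222101): X=1027036.0798, Y=3420303.4612, Z=-5269360.6203
→ Helmert 7p (PV): X=1027736.7166, Y=3420880.2770, Z=-5269715.7769
→ Helmert 7p (PV): X=1027264.9326, Y=3421417.6708, Z=-5270033.3342
→ Helmert 7p (PV): X=1027321.0945, Y=3420956.9526, Z=-5270396.9069

X=1027321.095 m, Y=3420956.953 m, Z=-5270396.907 m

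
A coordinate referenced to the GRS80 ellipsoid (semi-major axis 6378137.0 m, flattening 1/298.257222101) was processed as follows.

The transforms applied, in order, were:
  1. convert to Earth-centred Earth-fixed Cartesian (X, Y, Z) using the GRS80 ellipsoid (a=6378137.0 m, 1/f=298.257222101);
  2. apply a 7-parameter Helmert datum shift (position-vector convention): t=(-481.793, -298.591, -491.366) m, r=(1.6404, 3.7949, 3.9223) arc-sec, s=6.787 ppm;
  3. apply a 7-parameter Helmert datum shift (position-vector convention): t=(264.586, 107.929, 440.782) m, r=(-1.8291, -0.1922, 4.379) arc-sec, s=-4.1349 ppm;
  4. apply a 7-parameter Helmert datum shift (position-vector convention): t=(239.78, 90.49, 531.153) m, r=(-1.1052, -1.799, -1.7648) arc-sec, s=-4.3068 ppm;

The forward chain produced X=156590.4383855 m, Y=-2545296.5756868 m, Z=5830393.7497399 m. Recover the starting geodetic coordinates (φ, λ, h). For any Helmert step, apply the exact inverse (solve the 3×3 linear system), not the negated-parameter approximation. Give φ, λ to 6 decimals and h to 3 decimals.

φ=66.515987°, λ=-86.482893°, h=3047.114 m

start: X=156590.4384, Y=-2545296.5757, Z=5830393.7497 m
→ Helmert⁻¹: X=156423.9574, Y=-2545427.9272, Z=5829872.7018
→ Helmert⁻¹: X=156111.4059, Y=-2545601.3899, Z=5829433.3048
→ Helmert⁻¹: X=156436.4764, Y=-2545242.1342, Z=5829908.2236
→ geod (Bowring, a=6378137.000): φ=66.51598700°, λ=-86.48289300°, h=3047.1140 m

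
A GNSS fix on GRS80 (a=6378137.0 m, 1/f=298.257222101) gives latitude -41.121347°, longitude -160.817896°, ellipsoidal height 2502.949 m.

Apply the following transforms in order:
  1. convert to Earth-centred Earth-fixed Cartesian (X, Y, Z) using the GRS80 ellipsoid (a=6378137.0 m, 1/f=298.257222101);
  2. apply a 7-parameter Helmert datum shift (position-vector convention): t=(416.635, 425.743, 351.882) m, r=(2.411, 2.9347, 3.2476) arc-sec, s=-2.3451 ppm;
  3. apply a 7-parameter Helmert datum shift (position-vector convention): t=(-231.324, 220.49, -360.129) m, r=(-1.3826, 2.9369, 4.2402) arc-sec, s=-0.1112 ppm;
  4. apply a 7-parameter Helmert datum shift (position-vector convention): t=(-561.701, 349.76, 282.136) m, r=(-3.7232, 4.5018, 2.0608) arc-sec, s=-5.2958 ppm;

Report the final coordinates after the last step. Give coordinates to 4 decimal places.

start: φ=-41.121347°, λ=-160.817896°, h=2502.949 m
→ ECEF (a=6378137.000, f=1/298.257222101): X=-4546367.5462, Y=-1581620.6223, Z=-4174230.5278
→ Helmert 7p (PV): X=-4545974.7373, Y=-1581213.9599, Z=-4173822.6593
→ Helmert 7p (PV): X=-4546232.4796, Y=-1581114.7233, Z=-4174106.9975
→ Helmert 7p (PV): X=-4546845.4086, Y=-1580877.3560, Z=-4173674.9938

X=-4546845.4086 m, Y=-1580877.3560 m, Z=-4173674.9938 m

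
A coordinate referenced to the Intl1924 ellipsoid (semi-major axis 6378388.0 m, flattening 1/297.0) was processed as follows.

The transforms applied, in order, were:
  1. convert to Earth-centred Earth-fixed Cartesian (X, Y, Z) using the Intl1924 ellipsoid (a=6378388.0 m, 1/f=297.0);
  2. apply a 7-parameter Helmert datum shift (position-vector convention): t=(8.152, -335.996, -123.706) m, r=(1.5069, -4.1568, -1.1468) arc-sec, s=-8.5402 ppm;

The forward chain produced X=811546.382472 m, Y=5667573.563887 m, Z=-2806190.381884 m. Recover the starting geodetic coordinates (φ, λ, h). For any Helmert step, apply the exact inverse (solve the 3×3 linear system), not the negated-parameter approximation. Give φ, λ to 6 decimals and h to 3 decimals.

start: X=811546.3825, Y=5667573.5639, Z=-2806190.3819 m
→ Helmert⁻¹: X=811457.0968, Y=5667941.9762, Z=-2806148.4016
→ geod (Bowring, a=6378388.000): φ=-26.26219200°, λ=81.85255100°, h=2189.9560 m

φ=-26.262192°, λ=81.852551°, h=2189.956 m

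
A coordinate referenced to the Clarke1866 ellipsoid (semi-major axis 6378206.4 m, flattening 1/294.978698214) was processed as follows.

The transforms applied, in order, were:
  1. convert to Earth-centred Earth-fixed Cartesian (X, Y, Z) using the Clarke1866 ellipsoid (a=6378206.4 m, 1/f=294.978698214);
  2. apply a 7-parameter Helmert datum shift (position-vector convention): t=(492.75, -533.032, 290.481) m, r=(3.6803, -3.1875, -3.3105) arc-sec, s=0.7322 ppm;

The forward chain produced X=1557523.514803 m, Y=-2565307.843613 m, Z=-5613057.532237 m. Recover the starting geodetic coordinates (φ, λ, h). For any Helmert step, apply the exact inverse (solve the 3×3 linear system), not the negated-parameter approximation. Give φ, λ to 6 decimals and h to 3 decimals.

φ=-62.035926°, λ=-58.740270°, h=3536.408 m

start: X=1557523.5148, Y=-2565307.8436, Z=-5613057.5322 m
→ Helmert⁻¹: X=1556984.0448, Y=-2564848.1007, Z=-5613322.2003
→ geod (Bowring, a=6378206.400): φ=-62.03592600°, λ=-58.74027000°, h=3536.4080 m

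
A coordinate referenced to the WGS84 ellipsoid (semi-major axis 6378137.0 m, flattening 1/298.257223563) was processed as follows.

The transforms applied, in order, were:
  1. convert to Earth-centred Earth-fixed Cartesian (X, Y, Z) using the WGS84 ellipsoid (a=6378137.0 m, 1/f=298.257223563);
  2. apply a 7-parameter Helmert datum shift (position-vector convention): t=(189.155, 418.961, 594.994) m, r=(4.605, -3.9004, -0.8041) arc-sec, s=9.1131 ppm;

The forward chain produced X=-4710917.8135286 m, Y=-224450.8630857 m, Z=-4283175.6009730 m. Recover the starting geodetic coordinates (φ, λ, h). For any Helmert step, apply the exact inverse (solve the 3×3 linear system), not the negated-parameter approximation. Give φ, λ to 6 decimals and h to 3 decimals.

φ=-42.437903°, λ=-177.265904°, h=2980.028 m

start: X=-4710917.8135, Y=-224450.8631, Z=-4283175.6010 m
→ Helmert⁻¹: X=-4711144.1612, Y=-224981.7758, Z=-4283637.4478
→ geod (Bowring, a=6378137.000): φ=-42.43790300°, λ=-177.26590400°, h=2980.0280 m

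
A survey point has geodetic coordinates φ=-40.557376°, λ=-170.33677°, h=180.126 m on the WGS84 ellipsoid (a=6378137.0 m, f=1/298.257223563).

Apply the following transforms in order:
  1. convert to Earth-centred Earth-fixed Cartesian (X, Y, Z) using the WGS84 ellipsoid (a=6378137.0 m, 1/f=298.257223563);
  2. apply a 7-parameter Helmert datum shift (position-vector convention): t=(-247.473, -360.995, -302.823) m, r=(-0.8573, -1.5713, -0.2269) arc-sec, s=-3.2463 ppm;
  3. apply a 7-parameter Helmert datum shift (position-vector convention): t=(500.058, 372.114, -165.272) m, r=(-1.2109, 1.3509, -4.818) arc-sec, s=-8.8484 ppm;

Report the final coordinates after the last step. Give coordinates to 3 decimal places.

start: φ=-40.557376°, λ=-170.336770°, h=180.126 m
→ ECEF (a=6378137.000, f=1/298.257223563): X=-4783976.7721, Y=-814580.6139, Z=-4125319.7160
→ Helmert 7p (PV): X=-4784178.1849, Y=-814950.8480, Z=-4125642.2050
→ Helmert 7p (PV): X=-4783681.8503, Y=-814483.9934, Z=-4125734.8545

X=-4783681.850 m, Y=-814483.993 m, Z=-4125734.854 m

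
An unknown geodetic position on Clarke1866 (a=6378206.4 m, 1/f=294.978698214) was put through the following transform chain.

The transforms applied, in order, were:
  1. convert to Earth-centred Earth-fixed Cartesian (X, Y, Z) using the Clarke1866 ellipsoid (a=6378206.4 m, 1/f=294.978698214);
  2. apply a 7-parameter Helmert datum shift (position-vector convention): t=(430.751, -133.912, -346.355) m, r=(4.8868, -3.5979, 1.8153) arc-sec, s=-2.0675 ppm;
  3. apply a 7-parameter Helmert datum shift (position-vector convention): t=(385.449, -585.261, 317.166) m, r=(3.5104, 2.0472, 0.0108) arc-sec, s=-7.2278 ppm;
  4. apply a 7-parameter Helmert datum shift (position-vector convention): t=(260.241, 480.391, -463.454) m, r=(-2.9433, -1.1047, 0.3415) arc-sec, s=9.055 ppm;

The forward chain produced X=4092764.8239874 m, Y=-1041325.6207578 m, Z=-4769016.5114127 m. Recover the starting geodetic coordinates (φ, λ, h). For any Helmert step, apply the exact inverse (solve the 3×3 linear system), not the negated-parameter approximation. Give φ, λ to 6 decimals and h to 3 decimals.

φ=-48.671578°, λ=-14.277856°, h=2977.205 m

start: X=4092764.8240, Y=-1041325.6208, Z=-4769016.5114 m
→ Helmert⁻¹: X=4092440.2619, Y=-1041735.3090, Z=-4768546.6617
→ Helmert⁻¹: X=4092131.6664, Y=-1041238.9480, Z=-4768839.9607
→ Helmert⁻¹: X=4091617.0327, Y=-1041256.1739, Z=-4768550.1658
→ geod (Bowring, a=6378206.400): φ=-48.67157800°, λ=-14.27785600°, h=2977.2050 m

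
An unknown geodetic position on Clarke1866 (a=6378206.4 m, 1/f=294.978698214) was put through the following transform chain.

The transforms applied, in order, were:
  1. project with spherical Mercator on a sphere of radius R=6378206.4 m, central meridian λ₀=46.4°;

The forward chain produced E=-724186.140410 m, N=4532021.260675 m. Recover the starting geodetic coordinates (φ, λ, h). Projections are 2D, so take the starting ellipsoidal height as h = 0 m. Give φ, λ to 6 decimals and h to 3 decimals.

φ=37.663314°, λ=39.894596°, h=0.000 m

start: E=-724186.1404, N=4532021.2607 m
→ merc⁻¹: φ=37.66331400°, λ=39.89459600°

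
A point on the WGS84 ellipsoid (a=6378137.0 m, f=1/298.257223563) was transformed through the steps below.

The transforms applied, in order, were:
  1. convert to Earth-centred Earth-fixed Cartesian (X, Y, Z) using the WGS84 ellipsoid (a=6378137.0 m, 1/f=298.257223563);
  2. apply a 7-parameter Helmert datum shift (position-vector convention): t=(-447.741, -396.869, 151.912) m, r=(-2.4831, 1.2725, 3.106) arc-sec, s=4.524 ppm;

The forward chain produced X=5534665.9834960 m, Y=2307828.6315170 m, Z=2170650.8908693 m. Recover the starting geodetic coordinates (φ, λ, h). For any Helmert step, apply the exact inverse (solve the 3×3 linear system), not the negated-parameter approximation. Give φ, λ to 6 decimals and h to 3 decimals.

φ=20.020424°, λ=22.635825°, h=2131.625 m

start: X=5534665.9835, Y=2307828.6315, Z=2170650.8909 m
→ Helmert⁻¹: X=5535110.0492, Y=2308105.5788, Z=2170551.0930
→ geod (Bowring, a=6378137.000): φ=20.02042400°, λ=22.63582500°, h=2131.6250 m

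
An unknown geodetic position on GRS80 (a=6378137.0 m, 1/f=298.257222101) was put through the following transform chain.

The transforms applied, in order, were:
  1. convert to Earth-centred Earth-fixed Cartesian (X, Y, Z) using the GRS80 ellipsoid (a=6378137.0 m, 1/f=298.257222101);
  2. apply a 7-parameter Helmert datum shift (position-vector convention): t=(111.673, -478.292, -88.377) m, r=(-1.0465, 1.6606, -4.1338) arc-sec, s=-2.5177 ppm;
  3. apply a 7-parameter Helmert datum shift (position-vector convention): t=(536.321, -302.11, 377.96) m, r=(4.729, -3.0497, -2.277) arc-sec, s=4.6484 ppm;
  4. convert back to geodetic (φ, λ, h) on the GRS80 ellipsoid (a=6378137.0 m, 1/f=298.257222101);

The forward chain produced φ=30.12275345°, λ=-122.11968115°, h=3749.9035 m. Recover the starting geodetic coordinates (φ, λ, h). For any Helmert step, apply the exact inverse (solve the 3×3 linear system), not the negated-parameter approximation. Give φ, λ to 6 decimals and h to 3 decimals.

φ=30.123002°, λ=-122.128021°, h=3317.719 m

start: φ=30.122753°, λ=-122.119681°, h=3749.904 m
→ ECEF (a=6378137.000, f=1/298.257222101): X=-2937416.5012, Y=-4679071.9286, Z=3184032.9104
→ Helmert⁻¹: X=-2937840.4428, Y=-4678707.5071, Z=3183790.8566
→ Helmert⁻¹: X=-2937891.3860, Y=-4678316.0259, Z=3183839.8615
→ geod (Bowring, a=6378137.000): φ=30.12300200°, λ=-122.12802100°, h=3317.7190 m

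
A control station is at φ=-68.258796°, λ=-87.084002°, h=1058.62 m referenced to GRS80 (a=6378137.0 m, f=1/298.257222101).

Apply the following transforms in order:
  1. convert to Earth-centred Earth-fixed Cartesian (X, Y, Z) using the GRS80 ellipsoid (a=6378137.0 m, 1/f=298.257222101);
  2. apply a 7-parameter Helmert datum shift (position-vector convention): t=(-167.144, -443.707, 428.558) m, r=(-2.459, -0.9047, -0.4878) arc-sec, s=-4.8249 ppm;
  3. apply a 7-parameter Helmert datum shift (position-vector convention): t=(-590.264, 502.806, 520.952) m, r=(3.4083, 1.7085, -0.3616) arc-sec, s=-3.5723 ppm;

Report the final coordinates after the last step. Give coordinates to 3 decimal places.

start: φ=-68.258796°, λ=-87.084002°, h=1058.620 m
→ ECEF (a=6378137.000, f=1/298.257222101): X=120556.0561, Y=-2366732.9073, Z=-5902829.0334
→ Helmert 7p (PV): X=120408.6236, Y=-2367235.8508, Z=-5902343.2510
→ Helmert 7p (PV): X=119764.8903, Y=-2366627.2700, Z=-5901841.3273

X=119764.890 m, Y=-2366627.270 m, Z=-5901841.327 m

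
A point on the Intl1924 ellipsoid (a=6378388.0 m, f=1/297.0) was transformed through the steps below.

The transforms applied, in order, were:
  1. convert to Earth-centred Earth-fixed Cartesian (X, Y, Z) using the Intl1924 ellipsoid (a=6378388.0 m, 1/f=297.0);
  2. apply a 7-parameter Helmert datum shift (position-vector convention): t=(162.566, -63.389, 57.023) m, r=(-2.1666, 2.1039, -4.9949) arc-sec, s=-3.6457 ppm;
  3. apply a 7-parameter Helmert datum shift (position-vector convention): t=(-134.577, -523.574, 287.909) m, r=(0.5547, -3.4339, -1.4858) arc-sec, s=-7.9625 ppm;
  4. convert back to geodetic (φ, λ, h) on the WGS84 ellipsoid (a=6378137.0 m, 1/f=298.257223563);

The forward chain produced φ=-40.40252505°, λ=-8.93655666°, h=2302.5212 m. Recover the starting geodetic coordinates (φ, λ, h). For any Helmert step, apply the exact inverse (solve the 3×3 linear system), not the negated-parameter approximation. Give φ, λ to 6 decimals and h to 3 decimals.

start: φ=-40.402525°, λ=-8.936557°, h=2302.521 m
→ ECEF (a=6378137.000, f=1/298.257223563): X=4806547.1882, Y=-755827.4619, Z=-4113615.7107
→ Helmert⁻¹: X=4806656.9891, Y=-755286.3416, Z=-4114014.3671
→ Helmert⁻¹: X=4806572.1941, Y=-755066.0963, Z=-4114045.2930
→ geod (Bowring, a=6378388.000): φ=-40.40682700°, λ=-8.92765400°, h=2297.0750 m

φ=-40.406827°, λ=-8.927654°, h=2297.075 m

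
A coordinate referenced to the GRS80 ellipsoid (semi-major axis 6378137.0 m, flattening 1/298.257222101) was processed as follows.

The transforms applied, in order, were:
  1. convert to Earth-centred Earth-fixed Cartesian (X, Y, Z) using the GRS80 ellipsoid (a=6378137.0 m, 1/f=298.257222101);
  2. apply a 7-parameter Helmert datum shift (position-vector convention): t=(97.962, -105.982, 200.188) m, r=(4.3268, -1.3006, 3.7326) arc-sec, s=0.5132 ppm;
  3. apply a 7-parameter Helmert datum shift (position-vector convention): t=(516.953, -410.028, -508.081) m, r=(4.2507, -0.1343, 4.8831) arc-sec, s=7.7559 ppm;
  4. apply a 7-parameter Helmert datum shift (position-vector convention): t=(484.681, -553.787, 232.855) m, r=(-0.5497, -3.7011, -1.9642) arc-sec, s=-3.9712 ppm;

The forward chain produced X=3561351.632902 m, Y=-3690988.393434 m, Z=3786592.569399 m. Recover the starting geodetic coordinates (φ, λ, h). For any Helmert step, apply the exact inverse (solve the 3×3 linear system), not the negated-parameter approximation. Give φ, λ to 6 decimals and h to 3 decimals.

start: X=3561351.6329, Y=-3690988.3934, Z=3786592.5694 m
→ Helmert⁻¹: X=3560984.1750, Y=-3690425.4423, Z=3786301.0195
→ Helmert⁻¹: X=3560354.7165, Y=-3689993.0434, Z=3786853.4557
→ Helmert⁻¹: X=3560212.0320, Y=-3689870.1604, Z=3786706.2776
→ geod (Bowring, a=6378137.000): φ=36.63072400°, λ=-46.02455000°, h=3554.0310 m

φ=36.630724°, λ=-46.024550°, h=3554.031 m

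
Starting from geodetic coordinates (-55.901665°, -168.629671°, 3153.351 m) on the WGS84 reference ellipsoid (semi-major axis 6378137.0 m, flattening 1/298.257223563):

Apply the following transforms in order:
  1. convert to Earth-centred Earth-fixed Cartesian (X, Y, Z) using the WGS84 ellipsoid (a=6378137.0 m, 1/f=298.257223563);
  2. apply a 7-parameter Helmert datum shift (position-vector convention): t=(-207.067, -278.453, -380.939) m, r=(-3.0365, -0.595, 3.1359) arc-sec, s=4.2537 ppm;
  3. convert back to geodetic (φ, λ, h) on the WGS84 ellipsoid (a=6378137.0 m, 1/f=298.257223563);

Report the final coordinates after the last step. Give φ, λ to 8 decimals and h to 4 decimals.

φ=-55.90165985°, λ=-168.62382952°, h=3640.4709 m

start: φ=-55.901665°, λ=-168.629671°, h=3153.351 m
→ ECEF (a=6378137.000, f=1/298.257223563): X=-3515307.1885, Y=-706916.0231, Z=-5260923.2249
→ Helmert 7p (PV): X=-3515503.2851, Y=-707328.3759, Z=-5261326.2759
→ geod (Bowring, a=6378137.000): φ=-55.90165985°, λ=-168.62382952°, h=3640.4709 m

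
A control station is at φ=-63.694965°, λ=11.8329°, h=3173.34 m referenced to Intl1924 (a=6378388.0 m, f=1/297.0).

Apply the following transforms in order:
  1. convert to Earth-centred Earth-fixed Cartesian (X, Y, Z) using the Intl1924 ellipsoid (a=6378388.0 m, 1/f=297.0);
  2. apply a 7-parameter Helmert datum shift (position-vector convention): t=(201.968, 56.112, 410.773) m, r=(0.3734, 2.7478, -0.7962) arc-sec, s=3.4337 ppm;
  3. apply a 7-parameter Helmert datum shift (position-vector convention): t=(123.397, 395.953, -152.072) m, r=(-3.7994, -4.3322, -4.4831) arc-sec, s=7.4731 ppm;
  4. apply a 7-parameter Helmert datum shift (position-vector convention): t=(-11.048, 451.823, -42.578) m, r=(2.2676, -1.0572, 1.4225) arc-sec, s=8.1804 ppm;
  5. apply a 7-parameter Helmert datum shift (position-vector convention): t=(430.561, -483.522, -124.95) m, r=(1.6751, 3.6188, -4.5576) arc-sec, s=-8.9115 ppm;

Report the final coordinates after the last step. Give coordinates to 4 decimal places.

X=2776166.6736 m, Y=581801.3497 m, Z=-5697677.5947 m

start: φ=-63.694965°, λ=11.832900°, h=3173.340 m
→ ECEF (a=6378388.000, f=1/297.0): X=2775396.8130, Y=581474.0259, Z=-5697699.1074
→ Helmert 7p (PV): X=2775534.6521, Y=581531.7358, Z=-5697343.8191
→ Helmert 7p (PV): X=2775811.0932, Y=581766.7629, Z=-5697490.8845
→ Helmert 7p (PV): X=2775847.9427, Y=582305.1251, Z=-5697559.4471
→ Helmert 7p (PV): X=2776166.6736, Y=581801.3497, Z=-5697677.5947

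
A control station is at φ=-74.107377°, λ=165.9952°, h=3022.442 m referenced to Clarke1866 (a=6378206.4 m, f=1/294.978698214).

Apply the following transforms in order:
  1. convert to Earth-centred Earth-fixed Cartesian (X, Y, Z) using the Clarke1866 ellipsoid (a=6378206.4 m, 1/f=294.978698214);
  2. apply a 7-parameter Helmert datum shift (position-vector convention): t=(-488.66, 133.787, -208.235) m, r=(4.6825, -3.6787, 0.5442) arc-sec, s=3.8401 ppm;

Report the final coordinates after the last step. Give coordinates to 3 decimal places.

X=-1701182.952 m, Y=424477.089 m, Z=-6115211.261 m

start: φ=-74.107377°, λ=165.995200°, h=3022.442 m
→ ECEF (a=6378206.400, f=1/294.978698214): X=-1700795.7016, Y=424207.3418, Z=-6114958.8402
→ Helmert 7p (PV): X=-1701182.9523, Y=424477.0891, Z=-6115211.2607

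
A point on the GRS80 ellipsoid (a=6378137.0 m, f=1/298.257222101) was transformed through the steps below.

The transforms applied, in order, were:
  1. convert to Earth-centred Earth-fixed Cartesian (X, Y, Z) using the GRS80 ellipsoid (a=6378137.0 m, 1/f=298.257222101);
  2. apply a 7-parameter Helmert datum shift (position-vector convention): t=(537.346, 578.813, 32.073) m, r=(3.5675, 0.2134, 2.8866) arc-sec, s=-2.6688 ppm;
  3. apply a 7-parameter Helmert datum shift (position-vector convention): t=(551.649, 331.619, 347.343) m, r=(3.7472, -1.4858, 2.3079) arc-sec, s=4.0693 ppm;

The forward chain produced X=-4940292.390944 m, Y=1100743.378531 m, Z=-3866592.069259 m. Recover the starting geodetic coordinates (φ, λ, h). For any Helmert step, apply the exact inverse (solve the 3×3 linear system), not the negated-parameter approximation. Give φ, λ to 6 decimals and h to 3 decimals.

start: X=-4940292.3909, Y=1100743.3785, Z=-3866592.0693 m
→ Helmert⁻¹: X=-4940839.4767, Y=1100392.3149, Z=-3866908.0767
→ Helmert⁻¹: X=-4941370.6180, Y=1099818.7076, Z=-3866974.6043
→ geod (Bowring, a=6378137.000): φ=-37.56126300°, λ=167.45200800°, h=30.1270 m

φ=-37.561263°, λ=167.452008°, h=30.127 m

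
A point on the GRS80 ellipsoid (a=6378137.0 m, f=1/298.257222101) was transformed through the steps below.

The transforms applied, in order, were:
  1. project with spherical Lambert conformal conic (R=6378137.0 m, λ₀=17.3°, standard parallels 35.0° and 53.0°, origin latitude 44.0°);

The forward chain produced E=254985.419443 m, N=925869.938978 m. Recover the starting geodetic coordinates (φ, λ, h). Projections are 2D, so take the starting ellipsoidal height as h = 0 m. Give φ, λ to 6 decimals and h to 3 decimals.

start: E=254985.4194, N=925869.9390 m
→ lcc⁻¹: φ=52.33989400°, λ=21.05730800°

φ=52.339894°, λ=21.057308°, h=0.000 m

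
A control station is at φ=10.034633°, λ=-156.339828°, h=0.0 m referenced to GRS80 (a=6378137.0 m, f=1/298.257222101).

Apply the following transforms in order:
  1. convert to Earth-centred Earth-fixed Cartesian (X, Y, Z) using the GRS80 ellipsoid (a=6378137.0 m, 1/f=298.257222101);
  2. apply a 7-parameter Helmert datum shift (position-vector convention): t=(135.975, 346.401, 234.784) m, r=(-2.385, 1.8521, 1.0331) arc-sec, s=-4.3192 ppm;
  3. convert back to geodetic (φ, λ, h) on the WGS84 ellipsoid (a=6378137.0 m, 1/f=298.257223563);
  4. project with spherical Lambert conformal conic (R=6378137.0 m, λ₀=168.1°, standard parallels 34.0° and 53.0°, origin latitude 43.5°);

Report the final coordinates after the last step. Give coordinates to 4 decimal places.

start: φ=10.034633°, λ=-156.339828°, h=0.000 m
→ ECEF (a=6378137.000, f=1/298.257222101): X=-5753219.4478, Y=-2520718.3622, Z=1104020.8325
→ Helmert 7p (PV): X=-5753036.0850, Y=-2520377.1237, Z=1104331.6537
→ geod (Bowring, a=6378137.000): φ=10.03788055°, λ=-156.34200793°, h=-246.0552 m
→ lcc (R=6378137.0, λ₀=168.1°): E=4360046.2484, N=-2929265.6310

E=4360046.2484 m, N=-2929265.6310 m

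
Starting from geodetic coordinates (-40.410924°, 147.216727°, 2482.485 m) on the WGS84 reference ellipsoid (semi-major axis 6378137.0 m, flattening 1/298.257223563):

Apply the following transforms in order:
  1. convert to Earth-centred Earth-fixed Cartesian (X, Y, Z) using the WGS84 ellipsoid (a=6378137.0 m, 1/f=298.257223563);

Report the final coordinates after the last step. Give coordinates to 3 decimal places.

start: φ=-40.410924°, λ=147.216727°, h=2482.485 m
→ ECEF (a=6378137.000, f=1/298.257223563): X=-4090246.2345, Y=2634294.0848, Z=-4114442.8023

X=-4090246.235 m, Y=2634294.085 m, Z=-4114442.802 m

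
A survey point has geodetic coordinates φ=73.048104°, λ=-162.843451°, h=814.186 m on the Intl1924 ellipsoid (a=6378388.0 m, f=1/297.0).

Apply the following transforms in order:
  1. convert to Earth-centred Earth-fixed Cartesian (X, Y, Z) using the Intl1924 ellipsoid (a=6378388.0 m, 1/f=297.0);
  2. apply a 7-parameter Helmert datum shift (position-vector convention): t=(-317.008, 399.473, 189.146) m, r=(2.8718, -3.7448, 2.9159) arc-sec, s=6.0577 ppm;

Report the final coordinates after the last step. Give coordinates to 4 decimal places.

start: φ=73.048104°, λ=-162.843451°, h=814.186 m
→ ECEF (a=6378388.000, f=1/297.0): X=-1782701.8114, Y=-550357.2601, Z=6079733.6127
→ Helmert 7p (PV): X=-1783132.2183, Y=-550070.9705, Z=6079919.5596

X=-1783132.2183 m, Y=-550070.9705 m, Z=6079919.5596 m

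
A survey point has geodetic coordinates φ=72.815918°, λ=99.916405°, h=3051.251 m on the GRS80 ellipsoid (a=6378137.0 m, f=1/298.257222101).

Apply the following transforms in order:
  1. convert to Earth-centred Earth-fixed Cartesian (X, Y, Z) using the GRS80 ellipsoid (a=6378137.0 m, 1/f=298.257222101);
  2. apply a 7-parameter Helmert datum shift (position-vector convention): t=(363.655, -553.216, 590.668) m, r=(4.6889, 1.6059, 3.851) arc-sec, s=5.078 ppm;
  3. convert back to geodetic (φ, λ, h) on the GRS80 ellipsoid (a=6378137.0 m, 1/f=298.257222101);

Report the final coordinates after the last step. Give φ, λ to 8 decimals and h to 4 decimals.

φ=72.82403105°, λ=99.90881379°, h=3468.7084 m

start: φ=72.815918°, λ=99.916405°, h=3051.251 m
→ ECEF (a=6378137.000, f=1/298.257222101): X=-325661.3506, Y=1862806.1389, Z=6074119.5030
→ Helmert 7p (PV): X=-325286.8374, Y=1862118.2218, Z=6074785.8972
→ geod (Bowring, a=6378137.000): φ=72.82403105°, λ=99.90881379°, h=3468.7084 m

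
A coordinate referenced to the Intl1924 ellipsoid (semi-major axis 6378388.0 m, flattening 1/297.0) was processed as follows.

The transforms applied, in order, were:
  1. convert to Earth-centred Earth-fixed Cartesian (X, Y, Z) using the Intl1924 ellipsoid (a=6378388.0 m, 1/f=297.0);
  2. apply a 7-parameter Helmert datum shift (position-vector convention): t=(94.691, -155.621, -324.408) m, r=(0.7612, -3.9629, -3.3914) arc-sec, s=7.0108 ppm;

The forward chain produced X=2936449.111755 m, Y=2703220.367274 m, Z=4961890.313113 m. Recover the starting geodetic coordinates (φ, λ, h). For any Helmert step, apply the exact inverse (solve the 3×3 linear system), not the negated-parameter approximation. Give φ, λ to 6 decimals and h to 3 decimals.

φ=51.376568°, λ=42.634653°, h=2834.502 m

start: X=2936449.1118, Y=2703220.3673, Z=4961890.3131 m
→ Helmert⁻¹: X=2936384.7206, Y=2703423.6277, Z=4962113.5397
→ geod (Bowring, a=6378388.000): φ=51.37656800°, λ=42.63465300°, h=2834.5020 m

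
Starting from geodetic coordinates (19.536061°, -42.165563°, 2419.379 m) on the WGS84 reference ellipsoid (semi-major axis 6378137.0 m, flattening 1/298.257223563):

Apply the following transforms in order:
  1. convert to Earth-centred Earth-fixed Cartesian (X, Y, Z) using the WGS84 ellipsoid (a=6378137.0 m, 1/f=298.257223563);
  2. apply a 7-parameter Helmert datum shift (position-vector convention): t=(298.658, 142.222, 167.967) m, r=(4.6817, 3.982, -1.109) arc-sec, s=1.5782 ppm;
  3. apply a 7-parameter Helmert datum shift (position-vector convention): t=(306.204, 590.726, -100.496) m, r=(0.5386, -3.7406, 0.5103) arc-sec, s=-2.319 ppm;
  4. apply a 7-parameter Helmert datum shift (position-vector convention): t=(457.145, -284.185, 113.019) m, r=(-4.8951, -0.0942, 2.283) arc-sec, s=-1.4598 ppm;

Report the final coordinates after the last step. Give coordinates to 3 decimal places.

X=4459814.632 m, Y=-4037556.351 m, Z=2120340.112 m

start: φ=19.536061°, λ=-42.165563°, h=2419.379 m
→ ECEF (a=6378137.000, f=1/298.257223563): X=4458727.9595, Y=-4038047.0714, Z=2120173.8461
→ Helmert 7p (PV): X=4459052.8740, Y=-4037983.3178, Z=2120167.4283
→ Helmert 7p (PV): X=4459320.2784, Y=-4037377.7322, Z=2120132.3361
→ Helmert 7p (PV): X=4459814.6322, Y=-4037556.3513, Z=2120340.1120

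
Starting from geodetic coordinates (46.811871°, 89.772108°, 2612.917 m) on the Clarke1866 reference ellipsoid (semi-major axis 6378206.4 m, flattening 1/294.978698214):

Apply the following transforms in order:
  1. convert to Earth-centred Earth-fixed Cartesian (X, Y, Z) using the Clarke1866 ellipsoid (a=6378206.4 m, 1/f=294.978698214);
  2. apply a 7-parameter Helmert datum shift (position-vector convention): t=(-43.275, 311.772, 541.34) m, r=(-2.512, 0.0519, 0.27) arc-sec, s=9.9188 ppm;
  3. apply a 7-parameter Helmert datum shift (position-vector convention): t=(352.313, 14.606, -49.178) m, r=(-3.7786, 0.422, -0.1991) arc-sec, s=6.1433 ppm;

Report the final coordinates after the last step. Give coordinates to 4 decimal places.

X=17719.3495 m, Y=4375385.6199 m, Z=4629610.4607 m

start: φ=46.811871°, λ=89.772108°, h=2612.917 m
→ ECEF (a=6378206.400, f=1/294.978698214): X=17400.8989, Y=4374847.7740, Z=4629177.4123
→ Helmert 7p (PV): X=17353.2346, Y=4375259.3391, Z=4629711.3841
→ Helmert 7p (PV): X=17719.3495, Y=4375385.6199, Z=4629610.4607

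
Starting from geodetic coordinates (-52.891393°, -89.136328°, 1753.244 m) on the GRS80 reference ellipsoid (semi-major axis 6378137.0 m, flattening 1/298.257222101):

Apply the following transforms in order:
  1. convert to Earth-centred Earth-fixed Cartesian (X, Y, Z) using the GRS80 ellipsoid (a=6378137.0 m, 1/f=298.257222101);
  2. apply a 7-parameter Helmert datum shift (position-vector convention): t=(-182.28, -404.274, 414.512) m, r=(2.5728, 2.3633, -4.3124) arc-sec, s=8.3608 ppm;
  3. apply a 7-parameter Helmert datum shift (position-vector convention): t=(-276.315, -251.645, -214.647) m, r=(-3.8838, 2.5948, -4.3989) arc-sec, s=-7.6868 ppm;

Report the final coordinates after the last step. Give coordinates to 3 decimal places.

start: φ=-52.891393°, λ=-89.136328°, h=1753.244 m
→ ECEF (a=6378137.000, f=1/298.257222101): X=58143.6841, Y=-3856944.9690, Z=-5064658.8084
→ Helmert 7p (PV): X=57823.2226, Y=-3857319.5323, Z=-5064335.4164
→ Helmert 7p (PV): X=57400.4922, Y=-3857638.1167, Z=-5064439.2326

X=57400.492 m, Y=-3857638.117 m, Z=-5064439.233 m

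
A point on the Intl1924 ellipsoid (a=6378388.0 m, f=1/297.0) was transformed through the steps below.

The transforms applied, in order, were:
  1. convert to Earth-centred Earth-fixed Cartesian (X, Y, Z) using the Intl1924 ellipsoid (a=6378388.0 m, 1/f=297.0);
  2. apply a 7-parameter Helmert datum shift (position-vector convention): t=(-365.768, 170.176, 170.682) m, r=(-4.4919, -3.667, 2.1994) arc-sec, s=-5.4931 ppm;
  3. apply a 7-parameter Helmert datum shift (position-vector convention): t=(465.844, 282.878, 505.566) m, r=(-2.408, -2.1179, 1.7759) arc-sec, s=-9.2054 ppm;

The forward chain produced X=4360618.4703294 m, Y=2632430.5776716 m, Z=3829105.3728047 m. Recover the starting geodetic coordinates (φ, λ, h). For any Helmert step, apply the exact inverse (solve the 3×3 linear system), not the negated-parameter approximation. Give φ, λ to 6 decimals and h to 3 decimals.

φ=37.116241°, λ=31.111917°, h=1163.126 m

start: X=4360618.4703, Y=2632430.5777, Z=3829105.3728 m
→ Helmert⁻¹: X=4360254.7372, Y=2632089.6924, Z=3828621.0082
→ Helmert⁻¹: X=4360740.5842, Y=2631804.1018, Z=3828451.1444
→ geod (Bowring, a=6378388.000): φ=37.11624100°, λ=31.11191700°, h=1163.1260 m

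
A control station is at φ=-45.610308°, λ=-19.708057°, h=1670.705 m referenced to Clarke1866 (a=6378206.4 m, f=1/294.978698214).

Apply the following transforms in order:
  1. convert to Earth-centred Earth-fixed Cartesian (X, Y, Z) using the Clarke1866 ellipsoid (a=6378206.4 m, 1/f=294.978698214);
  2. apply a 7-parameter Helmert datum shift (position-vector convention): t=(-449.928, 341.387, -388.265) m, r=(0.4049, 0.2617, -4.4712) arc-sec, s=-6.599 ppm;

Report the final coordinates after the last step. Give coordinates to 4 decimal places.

start: φ=-45.610308°, λ=-19.708057°, h=1670.705 m
→ ECEF (a=6378206.400, f=1/294.978698214): X=4208798.6791, Y=-1507635.8555, Z=-4536044.2749
→ Helmert 7p (PV): X=4208282.5413, Y=-1507366.8488, Z=-4536410.9059

X=4208282.5413 m, Y=-1507366.8488 m, Z=-4536410.9059 m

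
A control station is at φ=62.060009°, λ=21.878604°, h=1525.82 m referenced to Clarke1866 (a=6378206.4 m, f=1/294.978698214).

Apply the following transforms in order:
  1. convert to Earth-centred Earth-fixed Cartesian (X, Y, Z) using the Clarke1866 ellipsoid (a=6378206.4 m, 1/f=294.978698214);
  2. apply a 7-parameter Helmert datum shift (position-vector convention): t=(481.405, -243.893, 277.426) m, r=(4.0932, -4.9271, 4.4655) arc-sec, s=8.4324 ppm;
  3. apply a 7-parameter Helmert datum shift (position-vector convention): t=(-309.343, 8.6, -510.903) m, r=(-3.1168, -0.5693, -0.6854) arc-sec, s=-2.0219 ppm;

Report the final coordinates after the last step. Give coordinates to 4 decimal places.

X=2781279.7772 m, Y=1116649.3259 m, Z=5612686.6639 m

start: φ=62.060009°, λ=21.878604°, h=1525.820 m
→ ECEF (a=6378206.400, f=1/294.978698214): X=2781259.9240, Y=1116853.0531, Z=5612804.7548
→ Helmert 7p (PV): X=2781606.5267, Y=1116567.4072, Z=5613218.1109
→ Helmert 7p (PV): X=2781279.7772, Y=1116649.3259, Z=5612686.6639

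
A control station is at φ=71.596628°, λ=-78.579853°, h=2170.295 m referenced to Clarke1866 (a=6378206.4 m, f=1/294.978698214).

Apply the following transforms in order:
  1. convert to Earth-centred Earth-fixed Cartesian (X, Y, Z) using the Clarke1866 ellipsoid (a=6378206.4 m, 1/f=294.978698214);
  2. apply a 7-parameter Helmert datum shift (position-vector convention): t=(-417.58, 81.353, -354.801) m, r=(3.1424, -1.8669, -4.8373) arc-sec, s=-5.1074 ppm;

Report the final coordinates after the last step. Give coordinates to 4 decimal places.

X=399538.4283 m, Y=-1980487.3658 m, Z=6031091.5997 m

start: φ=71.596628°, λ=-78.579853°, h=2170.295 m
→ ECEF (a=6378206.400, f=1/294.978698214): X=400059.0881, Y=-1980477.5636, Z=6031503.7571
→ Helmert 7p (PV): X=399538.4283, Y=-1980487.3658, Z=6031091.5997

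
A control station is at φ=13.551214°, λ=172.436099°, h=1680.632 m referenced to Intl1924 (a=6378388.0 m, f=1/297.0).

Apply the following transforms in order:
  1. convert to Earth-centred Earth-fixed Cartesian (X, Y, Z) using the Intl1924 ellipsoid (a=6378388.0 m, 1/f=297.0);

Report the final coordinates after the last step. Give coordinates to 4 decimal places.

X=-6149618.1708 m, Y=816591.0578 m, Z=1485168.8031 m

start: φ=13.551214°, λ=172.436099°, h=1680.632 m
→ ECEF (a=6378388.000, f=1/297.0): X=-6149618.1708, Y=816591.0578, Z=1485168.8031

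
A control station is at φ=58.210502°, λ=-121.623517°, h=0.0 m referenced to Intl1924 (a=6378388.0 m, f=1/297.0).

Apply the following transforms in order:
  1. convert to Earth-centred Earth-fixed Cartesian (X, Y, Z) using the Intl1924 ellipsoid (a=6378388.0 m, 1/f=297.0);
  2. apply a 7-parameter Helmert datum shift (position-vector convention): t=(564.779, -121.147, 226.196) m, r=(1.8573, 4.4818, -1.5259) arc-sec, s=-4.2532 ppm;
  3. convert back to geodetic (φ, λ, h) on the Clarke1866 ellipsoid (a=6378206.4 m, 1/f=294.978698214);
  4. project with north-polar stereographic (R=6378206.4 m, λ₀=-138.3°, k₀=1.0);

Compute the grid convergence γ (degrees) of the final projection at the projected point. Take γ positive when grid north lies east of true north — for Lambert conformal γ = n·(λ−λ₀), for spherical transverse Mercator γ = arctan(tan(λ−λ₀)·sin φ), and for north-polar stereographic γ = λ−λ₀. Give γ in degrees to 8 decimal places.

start: φ=58.210502°, λ=-121.623517°, h=0.000 m
→ ECEF (a=6378388.000, f=1/297.0): X=-1766132.0978, Y=-2868168.2733, Z=5398239.5709
→ Helmert 7p (PV): X=-1765463.7305, Y=-2868312.7639, Z=5398455.3560
→ geod (Bowring, a=6378206.400): φ=58.21443737°, λ=-121.61254667°, h=351.0384 m
→ into stereo (λ₀=-138.3°): φ=58.21443737°, λ−λ₀=16.68745333°
convergence γ = 16.68745333°

16.68745333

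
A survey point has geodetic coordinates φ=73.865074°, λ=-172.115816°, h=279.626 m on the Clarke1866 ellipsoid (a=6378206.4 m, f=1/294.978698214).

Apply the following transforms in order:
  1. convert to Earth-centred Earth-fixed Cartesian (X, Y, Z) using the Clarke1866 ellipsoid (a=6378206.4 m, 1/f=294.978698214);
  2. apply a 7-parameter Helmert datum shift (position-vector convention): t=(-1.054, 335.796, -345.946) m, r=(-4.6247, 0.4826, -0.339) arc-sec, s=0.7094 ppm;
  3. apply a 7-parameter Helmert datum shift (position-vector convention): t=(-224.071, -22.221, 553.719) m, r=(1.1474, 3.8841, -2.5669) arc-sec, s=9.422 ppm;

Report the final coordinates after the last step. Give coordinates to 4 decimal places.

start: φ=73.865074°, λ=-172.115816°, h=279.626 m
→ ECEF (a=6378206.400, f=1/294.978698214): X=-1761336.3562, Y=-243910.0721, Z=6104859.9433
→ Helmert 7p (PV): X=-1761324.7769, Y=-243434.6761, Z=6104527.9179
→ Helmert 7p (PV): X=-1761453.5193, Y=-243471.2297, Z=6105170.9667

X=-1761453.5193 m, Y=-243471.2297 m, Z=6105170.9667 m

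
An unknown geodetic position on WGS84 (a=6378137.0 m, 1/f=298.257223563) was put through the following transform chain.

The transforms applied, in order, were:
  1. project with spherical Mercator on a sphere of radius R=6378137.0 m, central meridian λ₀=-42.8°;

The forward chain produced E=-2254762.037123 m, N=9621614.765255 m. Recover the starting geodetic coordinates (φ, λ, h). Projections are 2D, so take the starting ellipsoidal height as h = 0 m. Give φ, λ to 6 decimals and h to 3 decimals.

φ=65.050230°, λ=-63.054872°, h=0.000 m

start: E=-2254762.0371, N=9621614.7653 m
→ merc⁻¹: φ=65.05023000°, λ=-63.05487200°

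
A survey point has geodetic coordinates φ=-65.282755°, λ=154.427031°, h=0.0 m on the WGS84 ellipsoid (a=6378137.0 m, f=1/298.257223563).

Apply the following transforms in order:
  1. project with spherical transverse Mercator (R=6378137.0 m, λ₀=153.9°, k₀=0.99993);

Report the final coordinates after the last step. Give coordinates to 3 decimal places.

E=24529.869 m, N=-7266836.820 m

start: φ=-65.282755°, λ=154.427031°, h=0.000 m
→ tm (R=6378137.0, λ₀=153.9°): E=24529.8686, N=-7266836.8201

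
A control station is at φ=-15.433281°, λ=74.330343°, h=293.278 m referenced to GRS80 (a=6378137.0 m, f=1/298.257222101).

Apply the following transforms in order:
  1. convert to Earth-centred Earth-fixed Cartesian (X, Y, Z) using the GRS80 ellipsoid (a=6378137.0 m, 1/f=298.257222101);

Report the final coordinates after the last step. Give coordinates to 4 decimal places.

start: φ=-15.433281°, λ=74.330343°, h=293.278 m
→ ECEF (a=6378137.000, f=1/298.257222101): X=1661026.8953, Y=5921327.1690, Z=-1686440.1085

X=1661026.8953 m, Y=5921327.1690 m, Z=-1686440.1085 m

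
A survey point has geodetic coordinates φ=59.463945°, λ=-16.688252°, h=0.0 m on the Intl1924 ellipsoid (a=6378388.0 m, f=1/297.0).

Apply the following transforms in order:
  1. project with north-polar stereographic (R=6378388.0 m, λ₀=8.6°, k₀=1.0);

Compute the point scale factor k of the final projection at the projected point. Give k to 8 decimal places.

1.07451226

start: φ=59.463945°, λ=-16.688252°, h=0.000 m
→ into stereo (λ₀=8.6°): φ=59.46394500°, λ−λ₀=-25.28825200°
scale k = 1.07451226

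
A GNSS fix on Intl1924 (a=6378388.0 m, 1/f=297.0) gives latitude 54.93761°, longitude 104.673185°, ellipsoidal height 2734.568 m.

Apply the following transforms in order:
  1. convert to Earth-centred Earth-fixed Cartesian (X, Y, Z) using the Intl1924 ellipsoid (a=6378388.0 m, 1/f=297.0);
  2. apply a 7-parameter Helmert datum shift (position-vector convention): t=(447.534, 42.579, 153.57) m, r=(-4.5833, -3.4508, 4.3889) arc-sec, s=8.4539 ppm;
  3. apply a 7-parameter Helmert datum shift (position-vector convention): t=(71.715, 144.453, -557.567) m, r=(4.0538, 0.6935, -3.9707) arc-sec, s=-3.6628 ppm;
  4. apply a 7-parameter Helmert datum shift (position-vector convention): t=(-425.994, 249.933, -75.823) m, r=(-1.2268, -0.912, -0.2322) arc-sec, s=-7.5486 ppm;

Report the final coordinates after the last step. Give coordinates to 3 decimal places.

start: φ=54.937610°, λ=104.673185°, h=2734.568 m
→ ECEF (a=6378388.000, f=1/297.0): X=-930651.2829, Y=3554207.7701, Z=5199740.9854
→ Helmert 7p (PV): X=-930374.2357, Y=3554376.1351, Z=5199843.9668
→ Helmert 7p (PV): X=-930213.2069, Y=3554423.2851, Z=5199340.3371
→ Helmert 7p (PV): X=-930651.1665, Y=3554678.3582, Z=5199200.0130

X=-930651.166 m, Y=3554678.358 m, Z=5199200.013 m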